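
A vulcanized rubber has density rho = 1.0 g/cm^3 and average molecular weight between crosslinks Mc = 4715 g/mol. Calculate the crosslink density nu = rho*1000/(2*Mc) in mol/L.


nu = rho * 1000 / (2 * Mc)
nu = 1.0 * 1000 / (2 * 4715)
nu = 1000.0 / 9430
nu = 0.1060 mol/L

0.1060 mol/L


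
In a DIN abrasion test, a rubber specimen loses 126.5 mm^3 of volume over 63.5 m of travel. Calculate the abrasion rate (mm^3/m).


Rate = volume_loss / distance
= 126.5 / 63.5
= 1.992 mm^3/m

1.992 mm^3/m


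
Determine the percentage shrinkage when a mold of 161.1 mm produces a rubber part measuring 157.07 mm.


Shrinkage = (mold - part) / mold * 100
= (161.1 - 157.07) / 161.1 * 100
= 4.03 / 161.1 * 100
= 2.5%

2.5%


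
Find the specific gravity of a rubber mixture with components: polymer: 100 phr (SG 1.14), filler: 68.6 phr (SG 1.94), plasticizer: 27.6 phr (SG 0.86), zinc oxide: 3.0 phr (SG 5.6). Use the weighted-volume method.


Sum of weights = 199.2
Volume contributions:
  polymer: 100/1.14 = 87.7193
  filler: 68.6/1.94 = 35.3608
  plasticizer: 27.6/0.86 = 32.0930
  zinc oxide: 3.0/5.6 = 0.5357
Sum of volumes = 155.7089
SG = 199.2 / 155.7089 = 1.279

SG = 1.279


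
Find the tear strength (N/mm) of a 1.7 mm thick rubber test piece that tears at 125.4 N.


Tear strength = force / thickness
= 125.4 / 1.7
= 73.76 N/mm

73.76 N/mm


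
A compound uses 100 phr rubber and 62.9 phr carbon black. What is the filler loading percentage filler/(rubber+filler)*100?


Filler % = filler / (rubber + filler) * 100
= 62.9 / (100 + 62.9) * 100
= 62.9 / 162.9 * 100
= 38.61%

38.61%


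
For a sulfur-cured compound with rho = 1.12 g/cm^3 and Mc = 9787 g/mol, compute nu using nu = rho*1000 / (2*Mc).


nu = rho * 1000 / (2 * Mc)
nu = 1.12 * 1000 / (2 * 9787)
nu = 1120.0 / 19574
nu = 0.0572 mol/L

0.0572 mol/L


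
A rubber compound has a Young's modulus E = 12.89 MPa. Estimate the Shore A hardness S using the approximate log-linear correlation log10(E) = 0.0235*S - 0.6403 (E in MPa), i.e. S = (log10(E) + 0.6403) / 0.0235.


log10(E) = 0.0235*S - 0.6403  =>  S = (log10(E) + 0.6403) / 0.0235
log10(12.89) = 1.110253
S = (1.110253 + 0.6403) / 0.0235 = 1.750553 / 0.0235
S = 74.5

Shore A = 74.5


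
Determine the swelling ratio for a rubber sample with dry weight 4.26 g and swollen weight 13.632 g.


Q = W_swollen / W_dry
Q = 13.632 / 4.26
Q = 3.2

Q = 3.2


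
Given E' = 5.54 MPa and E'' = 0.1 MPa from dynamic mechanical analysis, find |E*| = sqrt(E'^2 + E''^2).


|E*| = sqrt(E'^2 + E''^2)
= sqrt(5.54^2 + 0.1^2)
= sqrt(30.6916 + 0.0100)
= 5.541 MPa

5.541 MPa


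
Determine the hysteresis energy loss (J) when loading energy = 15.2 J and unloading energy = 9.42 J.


Hysteresis loss = loading - unloading
= 15.2 - 9.42
= 5.78 J

5.78 J


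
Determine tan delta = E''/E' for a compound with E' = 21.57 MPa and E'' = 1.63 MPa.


tan delta = E'' / E'
= 1.63 / 21.57
= 0.0756

tan delta = 0.0756


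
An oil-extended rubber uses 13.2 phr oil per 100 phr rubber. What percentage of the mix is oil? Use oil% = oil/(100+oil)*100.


Oil % = oil / (100 + oil) * 100
= 13.2 / (100 + 13.2) * 100
= 13.2 / 113.2 * 100
= 11.66%

11.66%


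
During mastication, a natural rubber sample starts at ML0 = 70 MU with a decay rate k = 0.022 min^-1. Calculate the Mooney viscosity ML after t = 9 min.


ML = ML0 * exp(-k * t)
ML = 70 * exp(-0.022 * 9)
ML = 70 * 0.8204
ML = 57.43 MU

57.43 MU


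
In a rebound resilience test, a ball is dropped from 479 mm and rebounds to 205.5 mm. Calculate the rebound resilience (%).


Resilience = h_rebound / h_drop * 100
= 205.5 / 479 * 100
= 42.9%

42.9%


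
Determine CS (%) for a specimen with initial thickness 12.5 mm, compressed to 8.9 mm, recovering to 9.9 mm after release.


CS = (t0 - recovered) / (t0 - ts) * 100
= (12.5 - 9.9) / (12.5 - 8.9) * 100
= 2.6 / 3.6 * 100
= 72.2%

72.2%


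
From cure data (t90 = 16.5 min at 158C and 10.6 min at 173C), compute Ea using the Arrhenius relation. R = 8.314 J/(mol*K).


T1 = 431.15 K, T2 = 446.15 K
1/T1 - 1/T2 = 7.7980e-05
ln(t1/t2) = ln(16.5/10.6) = 0.4425
Ea = 8.314 * 0.4425 / 7.7980e-05 = 47178.8755 J/mol
Ea = 47.18 kJ/mol

47.18 kJ/mol


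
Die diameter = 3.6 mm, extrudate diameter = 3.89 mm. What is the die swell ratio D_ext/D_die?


Die swell ratio = D_extrudate / D_die
= 3.89 / 3.6
= 1.081

Die swell = 1.081


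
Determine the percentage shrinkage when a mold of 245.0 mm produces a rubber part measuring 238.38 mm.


Shrinkage = (mold - part) / mold * 100
= (245.0 - 238.38) / 245.0 * 100
= 6.62 / 245.0 * 100
= 2.7%

2.7%


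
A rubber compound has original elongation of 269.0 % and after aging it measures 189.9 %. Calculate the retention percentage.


Retention = aged / original * 100
= 189.9 / 269.0 * 100
= 70.6%

70.6%


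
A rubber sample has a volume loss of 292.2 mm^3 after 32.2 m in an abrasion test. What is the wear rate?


Rate = volume_loss / distance
= 292.2 / 32.2
= 9.075 mm^3/m

9.075 mm^3/m


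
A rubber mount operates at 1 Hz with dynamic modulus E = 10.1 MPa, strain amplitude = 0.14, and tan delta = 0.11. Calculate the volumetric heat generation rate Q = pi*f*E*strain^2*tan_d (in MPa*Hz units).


Q = pi * f * E * strain^2 * tan_d
= pi * 1 * 10.1 * 0.14^2 * 0.11
= pi * 1 * 10.1 * 0.0196 * 0.11
= 0.0684

Q = 0.0684


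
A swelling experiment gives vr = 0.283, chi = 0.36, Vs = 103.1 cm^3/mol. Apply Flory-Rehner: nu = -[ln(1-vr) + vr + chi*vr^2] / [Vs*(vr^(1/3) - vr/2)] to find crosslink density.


ln(1 - vr) = ln(1 - 0.283) = -0.3327
Numerator = -((-0.3327) + 0.283 + 0.36 * 0.283^2) = 0.0208
Denominator = 103.1 * (0.283^(1/3) - 0.283/2) = 53.1008
nu = 0.0208 / 53.1008 = 3.9260e-04 mol/cm^3

3.9260e-04 mol/cm^3


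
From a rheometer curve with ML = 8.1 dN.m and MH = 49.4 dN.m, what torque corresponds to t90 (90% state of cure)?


M90 = ML + 0.9 * (MH - ML)
M90 = 8.1 + 0.9 * (49.4 - 8.1)
M90 = 8.1 + 0.9 * 41.3
M90 = 45.27 dN.m

45.27 dN.m


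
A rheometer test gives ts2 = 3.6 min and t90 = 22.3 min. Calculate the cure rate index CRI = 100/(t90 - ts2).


CRI = 100 / (t90 - ts2)
= 100 / (22.3 - 3.6)
= 100 / 18.7
= 5.35 min^-1

5.35 min^-1


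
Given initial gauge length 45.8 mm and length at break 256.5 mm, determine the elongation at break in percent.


Elongation = (Lf - L0) / L0 * 100
= (256.5 - 45.8) / 45.8 * 100
= 210.7 / 45.8 * 100
= 460.0%

460.0%


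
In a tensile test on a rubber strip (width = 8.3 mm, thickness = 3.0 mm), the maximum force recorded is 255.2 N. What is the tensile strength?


Area = width * thickness = 8.3 * 3.0 = 24.9 mm^2
TS = force / area = 255.2 / 24.9 = 10.25 MPa

10.25 MPa


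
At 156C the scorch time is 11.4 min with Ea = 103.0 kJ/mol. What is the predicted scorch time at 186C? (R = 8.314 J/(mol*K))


Convert temperatures: T1 = 156 + 273.15 = 429.15 K, T2 = 186 + 273.15 = 459.15 K
ts2_new = 11.4 * exp(103000 / 8.314 * (1/459.15 - 1/429.15))
1/T2 - 1/T1 = -1.5225e-04
ts2_new = 1.73 min

1.73 min


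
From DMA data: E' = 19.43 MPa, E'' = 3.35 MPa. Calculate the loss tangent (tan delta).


tan delta = E'' / E'
= 3.35 / 19.43
= 0.1724

tan delta = 0.1724


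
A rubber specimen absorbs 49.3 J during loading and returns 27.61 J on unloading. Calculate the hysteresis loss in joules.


Hysteresis loss = loading - unloading
= 49.3 - 27.61
= 21.69 J

21.69 J


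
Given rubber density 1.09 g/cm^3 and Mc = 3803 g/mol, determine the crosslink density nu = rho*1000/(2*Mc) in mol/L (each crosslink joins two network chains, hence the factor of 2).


nu = rho * 1000 / (2 * Mc)
nu = 1.09 * 1000 / (2 * 3803)
nu = 1090.0 / 7606
nu = 0.1433 mol/L

0.1433 mol/L


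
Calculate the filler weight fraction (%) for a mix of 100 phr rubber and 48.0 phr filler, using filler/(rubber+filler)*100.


Filler % = filler / (rubber + filler) * 100
= 48.0 / (100 + 48.0) * 100
= 48.0 / 148.0 * 100
= 32.43%

32.43%


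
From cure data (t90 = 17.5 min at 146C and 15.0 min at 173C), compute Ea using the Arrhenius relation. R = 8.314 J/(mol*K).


T1 = 419.15 K, T2 = 446.15 K
1/T1 - 1/T2 = 1.4438e-04
ln(t1/t2) = ln(17.5/15.0) = 0.1542
Ea = 8.314 * 0.1542 / 1.4438e-04 = 8876.5064 J/mol
Ea = 8.88 kJ/mol

8.88 kJ/mol


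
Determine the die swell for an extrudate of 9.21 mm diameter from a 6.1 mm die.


Die swell ratio = D_extrudate / D_die
= 9.21 / 6.1
= 1.51

Die swell = 1.51


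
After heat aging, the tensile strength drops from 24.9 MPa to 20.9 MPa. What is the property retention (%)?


Retention = aged / original * 100
= 20.9 / 24.9 * 100
= 83.9%

83.9%


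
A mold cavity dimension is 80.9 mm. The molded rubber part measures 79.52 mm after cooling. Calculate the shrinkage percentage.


Shrinkage = (mold - part) / mold * 100
= (80.9 - 79.52) / 80.9 * 100
= 1.38 / 80.9 * 100
= 1.71%

1.71%


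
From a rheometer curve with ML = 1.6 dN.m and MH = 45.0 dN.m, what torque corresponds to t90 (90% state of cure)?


M90 = ML + 0.9 * (MH - ML)
M90 = 1.6 + 0.9 * (45.0 - 1.6)
M90 = 1.6 + 0.9 * 43.4
M90 = 40.66 dN.m

40.66 dN.m


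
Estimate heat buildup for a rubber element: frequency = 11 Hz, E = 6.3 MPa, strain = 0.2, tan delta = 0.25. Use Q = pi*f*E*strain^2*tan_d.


Q = pi * f * E * strain^2 * tan_d
= pi * 11 * 6.3 * 0.2^2 * 0.25
= pi * 11 * 6.3 * 0.0400 * 0.25
= 2.1771

Q = 2.1771


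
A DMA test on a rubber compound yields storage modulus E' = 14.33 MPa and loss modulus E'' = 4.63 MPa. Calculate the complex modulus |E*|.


|E*| = sqrt(E'^2 + E''^2)
= sqrt(14.33^2 + 4.63^2)
= sqrt(205.3489 + 21.4369)
= 15.059 MPa

15.059 MPa


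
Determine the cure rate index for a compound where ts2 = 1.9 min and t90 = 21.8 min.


CRI = 100 / (t90 - ts2)
= 100 / (21.8 - 1.9)
= 100 / 19.9
= 5.03 min^-1

5.03 min^-1


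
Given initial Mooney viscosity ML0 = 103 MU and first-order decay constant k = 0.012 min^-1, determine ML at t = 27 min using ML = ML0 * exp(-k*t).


ML = ML0 * exp(-k * t)
ML = 103 * exp(-0.012 * 27)
ML = 103 * 0.7233
ML = 74.49 MU

74.49 MU


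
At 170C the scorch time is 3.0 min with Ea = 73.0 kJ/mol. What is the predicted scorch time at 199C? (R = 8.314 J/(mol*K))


Convert temperatures: T1 = 170 + 273.15 = 443.15 K, T2 = 199 + 273.15 = 472.15 K
ts2_new = 3.0 * exp(73000 / 8.314 * (1/472.15 - 1/443.15))
1/T2 - 1/T1 = -1.3860e-04
ts2_new = 0.89 min

0.89 min


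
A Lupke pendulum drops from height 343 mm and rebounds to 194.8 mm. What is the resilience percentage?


Resilience = h_rebound / h_drop * 100
= 194.8 / 343 * 100
= 56.8%

56.8%


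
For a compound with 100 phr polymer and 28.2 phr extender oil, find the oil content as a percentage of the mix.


Oil % = oil / (100 + oil) * 100
= 28.2 / (100 + 28.2) * 100
= 28.2 / 128.2 * 100
= 22.0%

22.0%


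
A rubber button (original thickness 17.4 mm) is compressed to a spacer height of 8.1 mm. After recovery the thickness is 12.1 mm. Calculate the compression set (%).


CS = (t0 - recovered) / (t0 - ts) * 100
= (17.4 - 12.1) / (17.4 - 8.1) * 100
= 5.3 / 9.3 * 100
= 57.0%

57.0%


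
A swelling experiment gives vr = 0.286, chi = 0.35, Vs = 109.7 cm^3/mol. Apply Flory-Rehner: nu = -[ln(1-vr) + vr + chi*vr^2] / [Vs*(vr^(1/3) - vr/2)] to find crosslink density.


ln(1 - vr) = ln(1 - 0.286) = -0.3369
Numerator = -((-0.3369) + 0.286 + 0.35 * 0.286^2) = 0.0222
Denominator = 109.7 * (0.286^(1/3) - 0.286/2) = 56.5891
nu = 0.0222 / 56.5891 = 3.9307e-04 mol/cm^3

3.9307e-04 mol/cm^3


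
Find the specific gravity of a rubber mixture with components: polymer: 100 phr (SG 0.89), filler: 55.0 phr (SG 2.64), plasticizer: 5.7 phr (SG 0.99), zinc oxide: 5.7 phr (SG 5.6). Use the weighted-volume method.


Sum of weights = 166.4
Volume contributions:
  polymer: 100/0.89 = 112.3596
  filler: 55.0/2.64 = 20.8333
  plasticizer: 5.7/0.99 = 5.7576
  zinc oxide: 5.7/5.6 = 1.0179
Sum of volumes = 139.9683
SG = 166.4 / 139.9683 = 1.189

SG = 1.189


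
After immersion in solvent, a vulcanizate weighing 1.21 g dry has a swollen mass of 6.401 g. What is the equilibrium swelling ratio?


Q = W_swollen / W_dry
Q = 6.401 / 1.21
Q = 5.29

Q = 5.29


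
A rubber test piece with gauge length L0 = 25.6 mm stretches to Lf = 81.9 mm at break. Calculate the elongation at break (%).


Elongation = (Lf - L0) / L0 * 100
= (81.9 - 25.6) / 25.6 * 100
= 56.3 / 25.6 * 100
= 219.9%

219.9%


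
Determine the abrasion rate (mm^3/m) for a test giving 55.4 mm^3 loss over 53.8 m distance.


Rate = volume_loss / distance
= 55.4 / 53.8
= 1.03 mm^3/m

1.03 mm^3/m


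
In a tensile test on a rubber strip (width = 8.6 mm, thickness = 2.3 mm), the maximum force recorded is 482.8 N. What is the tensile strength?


Area = width * thickness = 8.6 * 2.3 = 19.78 mm^2
TS = force / area = 482.8 / 19.78 = 24.41 MPa

24.41 MPa


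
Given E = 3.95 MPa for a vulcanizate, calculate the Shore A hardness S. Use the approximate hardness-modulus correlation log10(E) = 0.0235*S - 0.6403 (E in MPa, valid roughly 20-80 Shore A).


log10(E) = 0.0235*S - 0.6403  =>  S = (log10(E) + 0.6403) / 0.0235
log10(3.95) = 0.596597
S = (0.596597 + 0.6403) / 0.0235 = 1.236897 / 0.0235
S = 52.6

Shore A = 52.6


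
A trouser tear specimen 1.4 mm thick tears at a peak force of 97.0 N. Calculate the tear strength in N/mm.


Tear strength = force / thickness
= 97.0 / 1.4
= 69.29 N/mm

69.29 N/mm


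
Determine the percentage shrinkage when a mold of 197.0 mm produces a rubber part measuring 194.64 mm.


Shrinkage = (mold - part) / mold * 100
= (197.0 - 194.64) / 197.0 * 100
= 2.36 / 197.0 * 100
= 1.2%

1.2%


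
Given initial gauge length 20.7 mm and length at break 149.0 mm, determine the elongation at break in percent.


Elongation = (Lf - L0) / L0 * 100
= (149.0 - 20.7) / 20.7 * 100
= 128.3 / 20.7 * 100
= 619.8%

619.8%


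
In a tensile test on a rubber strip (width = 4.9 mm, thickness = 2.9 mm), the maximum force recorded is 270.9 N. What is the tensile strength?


Area = width * thickness = 4.9 * 2.9 = 14.21 mm^2
TS = force / area = 270.9 / 14.21 = 19.06 MPa

19.06 MPa


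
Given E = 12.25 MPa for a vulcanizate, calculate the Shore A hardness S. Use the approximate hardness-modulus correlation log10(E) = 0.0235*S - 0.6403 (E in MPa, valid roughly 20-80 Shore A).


log10(E) = 0.0235*S - 0.6403  =>  S = (log10(E) + 0.6403) / 0.0235
log10(12.25) = 1.088136
S = (1.088136 + 0.6403) / 0.0235 = 1.728436 / 0.0235
S = 73.6

Shore A = 73.6


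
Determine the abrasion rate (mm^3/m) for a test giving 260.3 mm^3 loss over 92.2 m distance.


Rate = volume_loss / distance
= 260.3 / 92.2
= 2.823 mm^3/m

2.823 mm^3/m


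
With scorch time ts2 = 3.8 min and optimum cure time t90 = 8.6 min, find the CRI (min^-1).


CRI = 100 / (t90 - ts2)
= 100 / (8.6 - 3.8)
= 100 / 4.8
= 20.83 min^-1

20.83 min^-1


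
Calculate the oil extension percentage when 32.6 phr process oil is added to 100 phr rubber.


Oil % = oil / (100 + oil) * 100
= 32.6 / (100 + 32.6) * 100
= 32.6 / 132.6 * 100
= 24.59%

24.59%


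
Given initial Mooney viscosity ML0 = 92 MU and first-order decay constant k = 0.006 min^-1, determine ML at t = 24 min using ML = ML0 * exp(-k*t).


ML = ML0 * exp(-k * t)
ML = 92 * exp(-0.006 * 24)
ML = 92 * 0.8659
ML = 79.66 MU

79.66 MU


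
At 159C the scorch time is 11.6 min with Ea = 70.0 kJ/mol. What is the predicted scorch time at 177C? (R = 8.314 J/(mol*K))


Convert temperatures: T1 = 159 + 273.15 = 432.15 K, T2 = 177 + 273.15 = 450.15 K
ts2_new = 11.6 * exp(70000 / 8.314 * (1/450.15 - 1/432.15))
1/T2 - 1/T1 = -9.2530e-05
ts2_new = 5.32 min

5.32 min


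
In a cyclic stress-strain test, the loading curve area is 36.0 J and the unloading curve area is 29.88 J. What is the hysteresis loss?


Hysteresis loss = loading - unloading
= 36.0 - 29.88
= 6.12 J

6.12 J


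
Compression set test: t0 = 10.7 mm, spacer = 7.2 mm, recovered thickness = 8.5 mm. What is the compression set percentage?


CS = (t0 - recovered) / (t0 - ts) * 100
= (10.7 - 8.5) / (10.7 - 7.2) * 100
= 2.2 / 3.5 * 100
= 62.9%

62.9%


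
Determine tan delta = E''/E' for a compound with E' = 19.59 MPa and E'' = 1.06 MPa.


tan delta = E'' / E'
= 1.06 / 19.59
= 0.0541

tan delta = 0.0541


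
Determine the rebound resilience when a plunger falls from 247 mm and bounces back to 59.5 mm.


Resilience = h_rebound / h_drop * 100
= 59.5 / 247 * 100
= 24.1%

24.1%


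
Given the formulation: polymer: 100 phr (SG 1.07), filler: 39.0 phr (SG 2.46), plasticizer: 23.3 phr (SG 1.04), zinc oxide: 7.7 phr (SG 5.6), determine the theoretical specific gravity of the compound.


Sum of weights = 170.0
Volume contributions:
  polymer: 100/1.07 = 93.4579
  filler: 39.0/2.46 = 15.8537
  plasticizer: 23.3/1.04 = 22.4038
  zinc oxide: 7.7/5.6 = 1.3750
Sum of volumes = 133.0904
SG = 170.0 / 133.0904 = 1.277

SG = 1.277


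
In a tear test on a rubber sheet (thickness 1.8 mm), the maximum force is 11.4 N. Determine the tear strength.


Tear strength = force / thickness
= 11.4 / 1.8
= 6.33 N/mm

6.33 N/mm


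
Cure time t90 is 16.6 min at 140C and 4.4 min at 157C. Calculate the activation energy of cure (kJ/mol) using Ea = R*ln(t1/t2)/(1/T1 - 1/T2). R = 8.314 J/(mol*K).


T1 = 413.15 K, T2 = 430.15 K
1/T1 - 1/T2 = 9.5658e-05
ln(t1/t2) = ln(16.6/4.4) = 1.3278
Ea = 8.314 * 1.3278 / 9.5658e-05 = 115403.9951 J/mol
Ea = 115.4 kJ/mol

115.4 kJ/mol


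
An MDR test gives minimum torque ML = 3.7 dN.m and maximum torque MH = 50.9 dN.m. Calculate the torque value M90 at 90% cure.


M90 = ML + 0.9 * (MH - ML)
M90 = 3.7 + 0.9 * (50.9 - 3.7)
M90 = 3.7 + 0.9 * 47.2
M90 = 46.18 dN.m

46.18 dN.m


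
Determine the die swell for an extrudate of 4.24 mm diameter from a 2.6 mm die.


Die swell ratio = D_extrudate / D_die
= 4.24 / 2.6
= 1.631

Die swell = 1.631


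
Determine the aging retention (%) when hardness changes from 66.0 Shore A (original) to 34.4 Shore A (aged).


Retention = aged / original * 100
= 34.4 / 66.0 * 100
= 52.1%

52.1%


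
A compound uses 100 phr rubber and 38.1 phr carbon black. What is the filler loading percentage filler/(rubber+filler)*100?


Filler % = filler / (rubber + filler) * 100
= 38.1 / (100 + 38.1) * 100
= 38.1 / 138.1 * 100
= 27.59%

27.59%


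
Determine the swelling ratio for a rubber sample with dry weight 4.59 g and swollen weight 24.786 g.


Q = W_swollen / W_dry
Q = 24.786 / 4.59
Q = 5.4

Q = 5.4


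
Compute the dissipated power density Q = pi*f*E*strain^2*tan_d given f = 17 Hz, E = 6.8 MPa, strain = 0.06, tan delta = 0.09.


Q = pi * f * E * strain^2 * tan_d
= pi * 17 * 6.8 * 0.06^2 * 0.09
= pi * 17 * 6.8 * 0.0036 * 0.09
= 0.1177

Q = 0.1177


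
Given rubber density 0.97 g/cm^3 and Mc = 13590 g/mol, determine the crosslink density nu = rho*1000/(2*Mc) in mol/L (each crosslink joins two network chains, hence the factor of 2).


nu = rho * 1000 / (2 * Mc)
nu = 0.97 * 1000 / (2 * 13590)
nu = 970.0 / 27180
nu = 0.0357 mol/L

0.0357 mol/L


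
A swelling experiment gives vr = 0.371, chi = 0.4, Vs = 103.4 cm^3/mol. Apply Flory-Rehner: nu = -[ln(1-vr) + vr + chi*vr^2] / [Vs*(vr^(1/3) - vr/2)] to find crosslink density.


ln(1 - vr) = ln(1 - 0.371) = -0.4636
Numerator = -((-0.4636) + 0.371 + 0.4 * 0.371^2) = 0.0376
Denominator = 103.4 * (0.371^(1/3) - 0.371/2) = 55.1175
nu = 0.0376 / 55.1175 = 6.8159e-04 mol/cm^3

6.8159e-04 mol/cm^3


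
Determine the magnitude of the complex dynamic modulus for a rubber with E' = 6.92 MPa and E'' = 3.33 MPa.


|E*| = sqrt(E'^2 + E''^2)
= sqrt(6.92^2 + 3.33^2)
= sqrt(47.8864 + 11.0889)
= 7.68 MPa

7.68 MPa


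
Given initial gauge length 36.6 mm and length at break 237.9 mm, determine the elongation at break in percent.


Elongation = (Lf - L0) / L0 * 100
= (237.9 - 36.6) / 36.6 * 100
= 201.3 / 36.6 * 100
= 550.0%

550.0%


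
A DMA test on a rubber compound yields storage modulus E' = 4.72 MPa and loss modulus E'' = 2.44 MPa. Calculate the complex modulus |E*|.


|E*| = sqrt(E'^2 + E''^2)
= sqrt(4.72^2 + 2.44^2)
= sqrt(22.2784 + 5.9536)
= 5.313 MPa

5.313 MPa


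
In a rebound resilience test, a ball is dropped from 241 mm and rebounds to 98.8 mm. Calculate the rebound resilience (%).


Resilience = h_rebound / h_drop * 100
= 98.8 / 241 * 100
= 41.0%

41.0%


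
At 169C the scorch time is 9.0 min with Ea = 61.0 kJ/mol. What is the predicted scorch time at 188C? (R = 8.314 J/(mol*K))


Convert temperatures: T1 = 169 + 273.15 = 442.15 K, T2 = 188 + 273.15 = 461.15 K
ts2_new = 9.0 * exp(61000 / 8.314 * (1/461.15 - 1/442.15))
1/T2 - 1/T1 = -9.3184e-05
ts2_new = 4.54 min

4.54 min


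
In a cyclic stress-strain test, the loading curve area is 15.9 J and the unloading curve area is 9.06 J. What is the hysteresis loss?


Hysteresis loss = loading - unloading
= 15.9 - 9.06
= 6.84 J

6.84 J


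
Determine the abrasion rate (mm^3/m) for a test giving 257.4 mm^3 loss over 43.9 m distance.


Rate = volume_loss / distance
= 257.4 / 43.9
= 5.863 mm^3/m

5.863 mm^3/m


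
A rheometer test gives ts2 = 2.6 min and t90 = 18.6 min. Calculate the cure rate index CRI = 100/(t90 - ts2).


CRI = 100 / (t90 - ts2)
= 100 / (18.6 - 2.6)
= 100 / 16.0
= 6.25 min^-1

6.25 min^-1


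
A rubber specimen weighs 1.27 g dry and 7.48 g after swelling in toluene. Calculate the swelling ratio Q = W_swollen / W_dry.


Q = W_swollen / W_dry
Q = 7.48 / 1.27
Q = 5.89

Q = 5.89


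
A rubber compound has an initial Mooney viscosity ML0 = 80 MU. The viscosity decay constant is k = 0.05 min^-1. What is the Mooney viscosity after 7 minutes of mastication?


ML = ML0 * exp(-k * t)
ML = 80 * exp(-0.05 * 7)
ML = 80 * 0.7047
ML = 56.38 MU

56.38 MU


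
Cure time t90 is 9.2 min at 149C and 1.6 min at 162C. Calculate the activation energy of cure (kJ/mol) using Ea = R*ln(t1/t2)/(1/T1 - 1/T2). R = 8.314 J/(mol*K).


T1 = 422.15 K, T2 = 435.15 K
1/T1 - 1/T2 = 7.0768e-05
ln(t1/t2) = ln(9.2/1.6) = 1.7492
Ea = 8.314 * 1.7492 / 7.0768e-05 = 205500.0264 J/mol
Ea = 205.5 kJ/mol

205.5 kJ/mol


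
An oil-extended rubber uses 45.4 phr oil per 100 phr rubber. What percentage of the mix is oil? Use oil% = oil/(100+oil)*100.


Oil % = oil / (100 + oil) * 100
= 45.4 / (100 + 45.4) * 100
= 45.4 / 145.4 * 100
= 31.22%

31.22%


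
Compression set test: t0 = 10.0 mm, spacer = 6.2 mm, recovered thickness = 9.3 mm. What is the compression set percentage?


CS = (t0 - recovered) / (t0 - ts) * 100
= (10.0 - 9.3) / (10.0 - 6.2) * 100
= 0.7 / 3.8 * 100
= 18.4%

18.4%


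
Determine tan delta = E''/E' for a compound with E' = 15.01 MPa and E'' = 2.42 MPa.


tan delta = E'' / E'
= 2.42 / 15.01
= 0.1612

tan delta = 0.1612


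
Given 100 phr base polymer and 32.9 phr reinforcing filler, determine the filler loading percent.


Filler % = filler / (rubber + filler) * 100
= 32.9 / (100 + 32.9) * 100
= 32.9 / 132.9 * 100
= 24.76%

24.76%


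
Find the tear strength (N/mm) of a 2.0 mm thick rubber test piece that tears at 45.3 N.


Tear strength = force / thickness
= 45.3 / 2.0
= 22.65 N/mm

22.65 N/mm


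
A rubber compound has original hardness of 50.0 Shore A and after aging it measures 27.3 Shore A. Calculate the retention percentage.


Retention = aged / original * 100
= 27.3 / 50.0 * 100
= 54.6%

54.6%


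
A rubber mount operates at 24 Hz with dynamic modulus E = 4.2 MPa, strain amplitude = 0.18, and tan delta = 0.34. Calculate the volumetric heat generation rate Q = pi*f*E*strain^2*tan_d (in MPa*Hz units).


Q = pi * f * E * strain^2 * tan_d
= pi * 24 * 4.2 * 0.18^2 * 0.34
= pi * 24 * 4.2 * 0.0324 * 0.34
= 3.4885

Q = 3.4885


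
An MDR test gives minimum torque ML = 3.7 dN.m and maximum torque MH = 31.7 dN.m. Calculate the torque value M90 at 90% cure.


M90 = ML + 0.9 * (MH - ML)
M90 = 3.7 + 0.9 * (31.7 - 3.7)
M90 = 3.7 + 0.9 * 28.0
M90 = 28.9 dN.m

28.9 dN.m


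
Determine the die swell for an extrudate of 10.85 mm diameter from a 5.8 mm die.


Die swell ratio = D_extrudate / D_die
= 10.85 / 5.8
= 1.871

Die swell = 1.871


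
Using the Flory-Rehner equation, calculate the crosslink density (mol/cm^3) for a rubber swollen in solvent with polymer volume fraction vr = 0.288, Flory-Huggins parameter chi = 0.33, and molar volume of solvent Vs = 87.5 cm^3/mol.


ln(1 - vr) = ln(1 - 0.288) = -0.3397
Numerator = -((-0.3397) + 0.288 + 0.33 * 0.288^2) = 0.0243
Denominator = 87.5 * (0.288^(1/3) - 0.288/2) = 45.1837
nu = 0.0243 / 45.1837 = 5.3793e-04 mol/cm^3

5.3793e-04 mol/cm^3


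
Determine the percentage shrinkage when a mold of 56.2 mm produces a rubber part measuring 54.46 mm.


Shrinkage = (mold - part) / mold * 100
= (56.2 - 54.46) / 56.2 * 100
= 1.74 / 56.2 * 100
= 3.1%

3.1%


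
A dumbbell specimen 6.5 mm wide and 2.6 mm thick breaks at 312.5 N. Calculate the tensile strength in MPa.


Area = width * thickness = 6.5 * 2.6 = 16.9 mm^2
TS = force / area = 312.5 / 16.9 = 18.49 MPa

18.49 MPa


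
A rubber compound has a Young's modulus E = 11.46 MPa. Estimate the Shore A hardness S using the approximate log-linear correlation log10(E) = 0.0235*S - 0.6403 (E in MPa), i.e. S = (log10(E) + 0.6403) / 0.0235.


log10(E) = 0.0235*S - 0.6403  =>  S = (log10(E) + 0.6403) / 0.0235
log10(11.46) = 1.059185
S = (1.059185 + 0.6403) / 0.0235 = 1.699485 / 0.0235
S = 72.3

Shore A = 72.3


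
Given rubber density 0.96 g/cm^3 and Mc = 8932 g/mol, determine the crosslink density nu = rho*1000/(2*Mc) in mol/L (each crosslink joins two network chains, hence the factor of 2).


nu = rho * 1000 / (2 * Mc)
nu = 0.96 * 1000 / (2 * 8932)
nu = 960.0 / 17864
nu = 0.0537 mol/L

0.0537 mol/L


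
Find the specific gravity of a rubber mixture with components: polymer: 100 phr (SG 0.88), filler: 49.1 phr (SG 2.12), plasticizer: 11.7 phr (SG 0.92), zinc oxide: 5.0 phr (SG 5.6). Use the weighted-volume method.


Sum of weights = 165.8
Volume contributions:
  polymer: 100/0.88 = 113.6364
  filler: 49.1/2.12 = 23.1604
  plasticizer: 11.7/0.92 = 12.7174
  zinc oxide: 5.0/5.6 = 0.8929
Sum of volumes = 150.4070
SG = 165.8 / 150.4070 = 1.102

SG = 1.102


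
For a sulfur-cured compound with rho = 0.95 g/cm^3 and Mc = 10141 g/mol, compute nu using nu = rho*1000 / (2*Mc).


nu = rho * 1000 / (2 * Mc)
nu = 0.95 * 1000 / (2 * 10141)
nu = 950.0 / 20282
nu = 0.0468 mol/L

0.0468 mol/L


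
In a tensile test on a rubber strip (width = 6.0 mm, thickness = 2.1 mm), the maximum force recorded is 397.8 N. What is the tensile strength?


Area = width * thickness = 6.0 * 2.1 = 12.6 mm^2
TS = force / area = 397.8 / 12.6 = 31.57 MPa

31.57 MPa


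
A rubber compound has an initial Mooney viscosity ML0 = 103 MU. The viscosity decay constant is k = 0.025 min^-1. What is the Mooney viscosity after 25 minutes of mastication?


ML = ML0 * exp(-k * t)
ML = 103 * exp(-0.025 * 25)
ML = 103 * 0.5353
ML = 55.13 MU

55.13 MU


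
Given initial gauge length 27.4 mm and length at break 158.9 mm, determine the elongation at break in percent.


Elongation = (Lf - L0) / L0 * 100
= (158.9 - 27.4) / 27.4 * 100
= 131.5 / 27.4 * 100
= 479.9%

479.9%


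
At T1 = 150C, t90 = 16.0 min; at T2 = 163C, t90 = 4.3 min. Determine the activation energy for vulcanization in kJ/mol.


T1 = 423.15 K, T2 = 436.15 K
1/T1 - 1/T2 = 7.0439e-05
ln(t1/t2) = ln(16.0/4.3) = 1.3140
Ea = 8.314 * 1.3140 / 7.0439e-05 = 155089.9166 J/mol
Ea = 155.09 kJ/mol

155.09 kJ/mol


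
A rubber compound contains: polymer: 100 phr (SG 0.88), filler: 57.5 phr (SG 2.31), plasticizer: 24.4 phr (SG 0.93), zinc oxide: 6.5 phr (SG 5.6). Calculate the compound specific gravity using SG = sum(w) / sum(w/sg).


Sum of weights = 188.4
Volume contributions:
  polymer: 100/0.88 = 113.6364
  filler: 57.5/2.31 = 24.8918
  plasticizer: 24.4/0.93 = 26.2366
  zinc oxide: 6.5/5.6 = 1.1607
Sum of volumes = 165.9254
SG = 188.4 / 165.9254 = 1.135

SG = 1.135


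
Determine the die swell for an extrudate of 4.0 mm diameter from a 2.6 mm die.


Die swell ratio = D_extrudate / D_die
= 4.0 / 2.6
= 1.538

Die swell = 1.538


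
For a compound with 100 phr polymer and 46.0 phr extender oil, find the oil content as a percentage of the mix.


Oil % = oil / (100 + oil) * 100
= 46.0 / (100 + 46.0) * 100
= 46.0 / 146.0 * 100
= 31.51%

31.51%


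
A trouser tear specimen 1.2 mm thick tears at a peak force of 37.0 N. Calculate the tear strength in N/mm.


Tear strength = force / thickness
= 37.0 / 1.2
= 30.83 N/mm

30.83 N/mm


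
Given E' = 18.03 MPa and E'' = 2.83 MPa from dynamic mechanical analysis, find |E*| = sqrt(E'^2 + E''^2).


|E*| = sqrt(E'^2 + E''^2)
= sqrt(18.03^2 + 2.83^2)
= sqrt(325.0809 + 8.0089)
= 18.251 MPa

18.251 MPa


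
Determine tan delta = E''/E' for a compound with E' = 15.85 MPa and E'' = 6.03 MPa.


tan delta = E'' / E'
= 6.03 / 15.85
= 0.3804

tan delta = 0.3804


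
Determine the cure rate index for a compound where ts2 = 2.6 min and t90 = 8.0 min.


CRI = 100 / (t90 - ts2)
= 100 / (8.0 - 2.6)
= 100 / 5.4
= 18.52 min^-1

18.52 min^-1


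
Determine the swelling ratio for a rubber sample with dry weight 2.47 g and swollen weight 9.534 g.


Q = W_swollen / W_dry
Q = 9.534 / 2.47
Q = 3.86

Q = 3.86


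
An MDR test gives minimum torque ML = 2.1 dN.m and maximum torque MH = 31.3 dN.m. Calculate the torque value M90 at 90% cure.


M90 = ML + 0.9 * (MH - ML)
M90 = 2.1 + 0.9 * (31.3 - 2.1)
M90 = 2.1 + 0.9 * 29.2
M90 = 28.38 dN.m

28.38 dN.m


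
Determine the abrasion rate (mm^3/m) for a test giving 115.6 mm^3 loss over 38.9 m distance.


Rate = volume_loss / distance
= 115.6 / 38.9
= 2.972 mm^3/m

2.972 mm^3/m


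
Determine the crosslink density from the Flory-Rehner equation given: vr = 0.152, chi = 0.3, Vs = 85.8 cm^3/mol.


ln(1 - vr) = ln(1 - 0.152) = -0.1649
Numerator = -((-0.1649) + 0.152 + 0.3 * 0.152^2) = 0.0059
Denominator = 85.8 * (0.152^(1/3) - 0.152/2) = 39.2690
nu = 0.0059 / 39.2690 = 1.5135e-04 mol/cm^3

1.5135e-04 mol/cm^3


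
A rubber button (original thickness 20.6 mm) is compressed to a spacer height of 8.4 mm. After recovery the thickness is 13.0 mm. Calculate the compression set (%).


CS = (t0 - recovered) / (t0 - ts) * 100
= (20.6 - 13.0) / (20.6 - 8.4) * 100
= 7.6 / 12.2 * 100
= 62.3%

62.3%


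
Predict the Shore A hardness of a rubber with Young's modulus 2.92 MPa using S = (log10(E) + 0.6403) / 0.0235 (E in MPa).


log10(E) = 0.0235*S - 0.6403  =>  S = (log10(E) + 0.6403) / 0.0235
log10(2.92) = 0.465383
S = (0.465383 + 0.6403) / 0.0235 = 1.105683 / 0.0235
S = 47.1

Shore A = 47.1


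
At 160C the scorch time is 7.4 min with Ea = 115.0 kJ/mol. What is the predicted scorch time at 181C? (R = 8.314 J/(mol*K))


Convert temperatures: T1 = 160 + 273.15 = 433.15 K, T2 = 181 + 273.15 = 454.15 K
ts2_new = 7.4 * exp(115000 / 8.314 * (1/454.15 - 1/433.15))
1/T2 - 1/T1 = -1.0675e-04
ts2_new = 1.69 min

1.69 min


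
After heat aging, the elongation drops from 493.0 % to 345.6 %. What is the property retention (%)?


Retention = aged / original * 100
= 345.6 / 493.0 * 100
= 70.1%

70.1%


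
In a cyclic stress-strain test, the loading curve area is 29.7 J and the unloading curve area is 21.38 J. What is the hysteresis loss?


Hysteresis loss = loading - unloading
= 29.7 - 21.38
= 8.32 J

8.32 J


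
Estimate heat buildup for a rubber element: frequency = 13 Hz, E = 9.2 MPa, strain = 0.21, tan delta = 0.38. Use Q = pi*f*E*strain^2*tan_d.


Q = pi * f * E * strain^2 * tan_d
= pi * 13 * 9.2 * 0.21^2 * 0.38
= pi * 13 * 9.2 * 0.0441 * 0.38
= 6.2966

Q = 6.2966


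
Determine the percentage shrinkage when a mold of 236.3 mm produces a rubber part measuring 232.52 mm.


Shrinkage = (mold - part) / mold * 100
= (236.3 - 232.52) / 236.3 * 100
= 3.78 / 236.3 * 100
= 1.6%

1.6%


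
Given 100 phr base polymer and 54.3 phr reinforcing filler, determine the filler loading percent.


Filler % = filler / (rubber + filler) * 100
= 54.3 / (100 + 54.3) * 100
= 54.3 / 154.3 * 100
= 35.19%

35.19%


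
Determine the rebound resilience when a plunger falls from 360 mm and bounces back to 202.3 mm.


Resilience = h_rebound / h_drop * 100
= 202.3 / 360 * 100
= 56.2%

56.2%


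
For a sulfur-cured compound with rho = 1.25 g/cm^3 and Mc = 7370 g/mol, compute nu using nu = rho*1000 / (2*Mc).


nu = rho * 1000 / (2 * Mc)
nu = 1.25 * 1000 / (2 * 7370)
nu = 1250.0 / 14740
nu = 0.0848 mol/L

0.0848 mol/L


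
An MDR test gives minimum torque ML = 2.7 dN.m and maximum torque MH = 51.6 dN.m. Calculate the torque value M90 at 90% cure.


M90 = ML + 0.9 * (MH - ML)
M90 = 2.7 + 0.9 * (51.6 - 2.7)
M90 = 2.7 + 0.9 * 48.9
M90 = 46.71 dN.m

46.71 dN.m


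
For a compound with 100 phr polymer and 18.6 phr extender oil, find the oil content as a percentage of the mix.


Oil % = oil / (100 + oil) * 100
= 18.6 / (100 + 18.6) * 100
= 18.6 / 118.6 * 100
= 15.68%

15.68%


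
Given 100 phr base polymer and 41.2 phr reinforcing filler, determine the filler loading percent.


Filler % = filler / (rubber + filler) * 100
= 41.2 / (100 + 41.2) * 100
= 41.2 / 141.2 * 100
= 29.18%

29.18%


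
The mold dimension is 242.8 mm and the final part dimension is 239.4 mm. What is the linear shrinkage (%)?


Shrinkage = (mold - part) / mold * 100
= (242.8 - 239.4) / 242.8 * 100
= 3.4 / 242.8 * 100
= 1.4%

1.4%


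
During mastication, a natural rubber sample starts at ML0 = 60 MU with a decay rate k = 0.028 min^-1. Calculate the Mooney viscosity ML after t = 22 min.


ML = ML0 * exp(-k * t)
ML = 60 * exp(-0.028 * 22)
ML = 60 * 0.5401
ML = 32.41 MU

32.41 MU


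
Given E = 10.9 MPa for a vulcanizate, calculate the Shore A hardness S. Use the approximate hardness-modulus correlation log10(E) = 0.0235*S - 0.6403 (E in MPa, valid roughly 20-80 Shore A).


log10(E) = 0.0235*S - 0.6403  =>  S = (log10(E) + 0.6403) / 0.0235
log10(10.9) = 1.037426
S = (1.037426 + 0.6403) / 0.0235 = 1.677726 / 0.0235
S = 71.4

Shore A = 71.4


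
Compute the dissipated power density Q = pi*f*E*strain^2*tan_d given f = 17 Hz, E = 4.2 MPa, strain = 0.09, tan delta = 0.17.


Q = pi * f * E * strain^2 * tan_d
= pi * 17 * 4.2 * 0.09^2 * 0.17
= pi * 17 * 4.2 * 0.0081 * 0.17
= 0.3089

Q = 0.3089


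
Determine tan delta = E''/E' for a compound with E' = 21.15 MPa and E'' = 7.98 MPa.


tan delta = E'' / E'
= 7.98 / 21.15
= 0.3773

tan delta = 0.3773


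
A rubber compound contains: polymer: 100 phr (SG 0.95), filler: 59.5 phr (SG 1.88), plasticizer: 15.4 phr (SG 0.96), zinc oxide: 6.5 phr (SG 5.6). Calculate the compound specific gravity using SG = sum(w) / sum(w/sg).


Sum of weights = 181.4
Volume contributions:
  polymer: 100/0.95 = 105.2632
  filler: 59.5/1.88 = 31.6489
  plasticizer: 15.4/0.96 = 16.0417
  zinc oxide: 6.5/5.6 = 1.1607
Sum of volumes = 154.1145
SG = 181.4 / 154.1145 = 1.177

SG = 1.177


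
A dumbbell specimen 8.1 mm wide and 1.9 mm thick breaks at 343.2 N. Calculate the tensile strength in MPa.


Area = width * thickness = 8.1 * 1.9 = 15.39 mm^2
TS = force / area = 343.2 / 15.39 = 22.3 MPa

22.3 MPa


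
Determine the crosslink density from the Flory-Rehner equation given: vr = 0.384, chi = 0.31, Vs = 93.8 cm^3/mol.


ln(1 - vr) = ln(1 - 0.384) = -0.4845
Numerator = -((-0.4845) + 0.384 + 0.31 * 0.384^2) = 0.0548
Denominator = 93.8 * (0.384^(1/3) - 0.384/2) = 50.1688
nu = 0.0548 / 50.1688 = 0.0011 mol/cm^3

0.0011 mol/cm^3


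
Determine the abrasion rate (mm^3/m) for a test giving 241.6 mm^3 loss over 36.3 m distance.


Rate = volume_loss / distance
= 241.6 / 36.3
= 6.656 mm^3/m

6.656 mm^3/m


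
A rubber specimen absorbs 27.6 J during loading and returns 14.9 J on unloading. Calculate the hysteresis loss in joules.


Hysteresis loss = loading - unloading
= 27.6 - 14.9
= 12.7 J

12.7 J


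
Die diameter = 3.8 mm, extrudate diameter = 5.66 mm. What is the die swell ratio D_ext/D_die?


Die swell ratio = D_extrudate / D_die
= 5.66 / 3.8
= 1.489

Die swell = 1.489


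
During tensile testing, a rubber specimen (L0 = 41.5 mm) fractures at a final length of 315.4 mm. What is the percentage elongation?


Elongation = (Lf - L0) / L0 * 100
= (315.4 - 41.5) / 41.5 * 100
= 273.9 / 41.5 * 100
= 660.0%

660.0%


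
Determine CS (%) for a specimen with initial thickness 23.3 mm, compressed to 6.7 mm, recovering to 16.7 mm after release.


CS = (t0 - recovered) / (t0 - ts) * 100
= (23.3 - 16.7) / (23.3 - 6.7) * 100
= 6.6 / 16.6 * 100
= 39.8%

39.8%


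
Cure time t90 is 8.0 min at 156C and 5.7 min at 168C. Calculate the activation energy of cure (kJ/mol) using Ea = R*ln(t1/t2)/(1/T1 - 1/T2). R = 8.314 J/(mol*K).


T1 = 429.15 K, T2 = 441.15 K
1/T1 - 1/T2 = 6.3385e-05
ln(t1/t2) = ln(8.0/5.7) = 0.3390
Ea = 8.314 * 0.3390 / 6.3385e-05 = 44462.3399 J/mol
Ea = 44.46 kJ/mol

44.46 kJ/mol


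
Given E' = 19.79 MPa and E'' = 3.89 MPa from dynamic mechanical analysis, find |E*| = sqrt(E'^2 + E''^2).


|E*| = sqrt(E'^2 + E''^2)
= sqrt(19.79^2 + 3.89^2)
= sqrt(391.6441 + 15.1321)
= 20.169 MPa

20.169 MPa


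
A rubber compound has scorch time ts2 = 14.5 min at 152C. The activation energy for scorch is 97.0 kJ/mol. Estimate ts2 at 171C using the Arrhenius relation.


Convert temperatures: T1 = 152 + 273.15 = 425.15 K, T2 = 171 + 273.15 = 444.15 K
ts2_new = 14.5 * exp(97000 / 8.314 * (1/444.15 - 1/425.15))
1/T2 - 1/T1 = -1.0062e-04
ts2_new = 4.48 min

4.48 min


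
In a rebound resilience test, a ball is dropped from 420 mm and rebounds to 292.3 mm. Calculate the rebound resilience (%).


Resilience = h_rebound / h_drop * 100
= 292.3 / 420 * 100
= 69.6%

69.6%


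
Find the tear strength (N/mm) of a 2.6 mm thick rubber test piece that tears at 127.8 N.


Tear strength = force / thickness
= 127.8 / 2.6
= 49.15 N/mm

49.15 N/mm


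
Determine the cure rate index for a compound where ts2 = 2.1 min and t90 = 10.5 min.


CRI = 100 / (t90 - ts2)
= 100 / (10.5 - 2.1)
= 100 / 8.4
= 11.9 min^-1

11.9 min^-1


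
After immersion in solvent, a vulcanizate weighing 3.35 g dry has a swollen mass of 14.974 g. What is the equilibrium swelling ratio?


Q = W_swollen / W_dry
Q = 14.974 / 3.35
Q = 4.47

Q = 4.47


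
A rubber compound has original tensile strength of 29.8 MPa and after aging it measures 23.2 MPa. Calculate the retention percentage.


Retention = aged / original * 100
= 23.2 / 29.8 * 100
= 77.9%

77.9%


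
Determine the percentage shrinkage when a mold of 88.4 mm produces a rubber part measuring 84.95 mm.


Shrinkage = (mold - part) / mold * 100
= (88.4 - 84.95) / 88.4 * 100
= 3.45 / 88.4 * 100
= 3.9%

3.9%


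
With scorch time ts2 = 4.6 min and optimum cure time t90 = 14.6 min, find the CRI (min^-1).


CRI = 100 / (t90 - ts2)
= 100 / (14.6 - 4.6)
= 100 / 10.0
= 10.0 min^-1

10.0 min^-1


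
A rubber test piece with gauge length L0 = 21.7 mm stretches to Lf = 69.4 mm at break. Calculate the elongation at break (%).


Elongation = (Lf - L0) / L0 * 100
= (69.4 - 21.7) / 21.7 * 100
= 47.7 / 21.7 * 100
= 219.8%

219.8%


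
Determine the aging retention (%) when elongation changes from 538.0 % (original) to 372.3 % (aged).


Retention = aged / original * 100
= 372.3 / 538.0 * 100
= 69.2%

69.2%


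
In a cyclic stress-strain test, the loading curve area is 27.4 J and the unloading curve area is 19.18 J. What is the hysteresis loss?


Hysteresis loss = loading - unloading
= 27.4 - 19.18
= 8.22 J

8.22 J


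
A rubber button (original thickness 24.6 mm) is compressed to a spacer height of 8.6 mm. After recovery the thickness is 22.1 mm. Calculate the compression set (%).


CS = (t0 - recovered) / (t0 - ts) * 100
= (24.6 - 22.1) / (24.6 - 8.6) * 100
= 2.5 / 16.0 * 100
= 15.6%

15.6%
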